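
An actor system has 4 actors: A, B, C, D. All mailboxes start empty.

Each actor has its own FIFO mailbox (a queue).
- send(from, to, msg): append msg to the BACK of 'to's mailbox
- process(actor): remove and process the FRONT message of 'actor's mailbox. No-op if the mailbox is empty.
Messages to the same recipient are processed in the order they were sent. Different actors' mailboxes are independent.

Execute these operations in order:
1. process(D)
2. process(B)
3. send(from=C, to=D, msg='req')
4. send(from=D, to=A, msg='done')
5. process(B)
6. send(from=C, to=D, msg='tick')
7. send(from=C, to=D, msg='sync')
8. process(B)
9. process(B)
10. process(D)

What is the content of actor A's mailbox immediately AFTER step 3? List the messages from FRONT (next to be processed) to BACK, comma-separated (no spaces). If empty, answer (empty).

After 1 (process(D)): A:[] B:[] C:[] D:[]
After 2 (process(B)): A:[] B:[] C:[] D:[]
After 3 (send(from=C, to=D, msg='req')): A:[] B:[] C:[] D:[req]

(empty)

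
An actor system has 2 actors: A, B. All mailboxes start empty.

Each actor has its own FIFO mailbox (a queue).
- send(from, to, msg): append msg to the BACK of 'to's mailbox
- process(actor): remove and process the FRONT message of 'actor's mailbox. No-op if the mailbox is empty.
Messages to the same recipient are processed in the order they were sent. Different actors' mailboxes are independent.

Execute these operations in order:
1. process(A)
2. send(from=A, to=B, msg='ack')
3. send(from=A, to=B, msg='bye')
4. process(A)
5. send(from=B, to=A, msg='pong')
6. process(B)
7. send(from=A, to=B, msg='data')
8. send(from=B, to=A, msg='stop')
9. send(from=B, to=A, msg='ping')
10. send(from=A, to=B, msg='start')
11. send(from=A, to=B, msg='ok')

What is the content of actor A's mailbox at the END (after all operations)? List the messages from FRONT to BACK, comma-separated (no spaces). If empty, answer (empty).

After 1 (process(A)): A:[] B:[]
After 2 (send(from=A, to=B, msg='ack')): A:[] B:[ack]
After 3 (send(from=A, to=B, msg='bye')): A:[] B:[ack,bye]
After 4 (process(A)): A:[] B:[ack,bye]
After 5 (send(from=B, to=A, msg='pong')): A:[pong] B:[ack,bye]
After 6 (process(B)): A:[pong] B:[bye]
After 7 (send(from=A, to=B, msg='data')): A:[pong] B:[bye,data]
After 8 (send(from=B, to=A, msg='stop')): A:[pong,stop] B:[bye,data]
After 9 (send(from=B, to=A, msg='ping')): A:[pong,stop,ping] B:[bye,data]
After 10 (send(from=A, to=B, msg='start')): A:[pong,stop,ping] B:[bye,data,start]
After 11 (send(from=A, to=B, msg='ok')): A:[pong,stop,ping] B:[bye,data,start,ok]

Answer: pong,stop,ping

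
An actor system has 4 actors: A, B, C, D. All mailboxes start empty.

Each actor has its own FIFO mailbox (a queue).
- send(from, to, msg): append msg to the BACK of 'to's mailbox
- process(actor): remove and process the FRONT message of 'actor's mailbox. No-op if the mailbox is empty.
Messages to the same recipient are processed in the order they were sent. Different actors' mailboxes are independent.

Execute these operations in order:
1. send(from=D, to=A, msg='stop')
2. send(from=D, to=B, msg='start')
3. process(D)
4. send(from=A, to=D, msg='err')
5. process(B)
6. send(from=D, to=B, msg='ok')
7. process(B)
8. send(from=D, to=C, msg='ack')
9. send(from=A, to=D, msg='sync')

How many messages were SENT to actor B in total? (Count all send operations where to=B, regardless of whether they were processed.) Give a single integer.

After 1 (send(from=D, to=A, msg='stop')): A:[stop] B:[] C:[] D:[]
After 2 (send(from=D, to=B, msg='start')): A:[stop] B:[start] C:[] D:[]
After 3 (process(D)): A:[stop] B:[start] C:[] D:[]
After 4 (send(from=A, to=D, msg='err')): A:[stop] B:[start] C:[] D:[err]
After 5 (process(B)): A:[stop] B:[] C:[] D:[err]
After 6 (send(from=D, to=B, msg='ok')): A:[stop] B:[ok] C:[] D:[err]
After 7 (process(B)): A:[stop] B:[] C:[] D:[err]
After 8 (send(from=D, to=C, msg='ack')): A:[stop] B:[] C:[ack] D:[err]
After 9 (send(from=A, to=D, msg='sync')): A:[stop] B:[] C:[ack] D:[err,sync]

Answer: 2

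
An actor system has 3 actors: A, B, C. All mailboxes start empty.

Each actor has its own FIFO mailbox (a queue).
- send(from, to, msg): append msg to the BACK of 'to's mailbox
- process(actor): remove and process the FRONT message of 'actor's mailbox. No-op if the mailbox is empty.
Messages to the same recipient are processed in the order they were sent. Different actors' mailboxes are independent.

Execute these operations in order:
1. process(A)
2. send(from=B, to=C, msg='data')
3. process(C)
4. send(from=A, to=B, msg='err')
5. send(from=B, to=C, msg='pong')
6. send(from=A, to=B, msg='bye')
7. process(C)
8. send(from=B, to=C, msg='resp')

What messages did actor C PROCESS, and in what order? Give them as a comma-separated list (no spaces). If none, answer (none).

After 1 (process(A)): A:[] B:[] C:[]
After 2 (send(from=B, to=C, msg='data')): A:[] B:[] C:[data]
After 3 (process(C)): A:[] B:[] C:[]
After 4 (send(from=A, to=B, msg='err')): A:[] B:[err] C:[]
After 5 (send(from=B, to=C, msg='pong')): A:[] B:[err] C:[pong]
After 6 (send(from=A, to=B, msg='bye')): A:[] B:[err,bye] C:[pong]
After 7 (process(C)): A:[] B:[err,bye] C:[]
After 8 (send(from=B, to=C, msg='resp')): A:[] B:[err,bye] C:[resp]

Answer: data,pong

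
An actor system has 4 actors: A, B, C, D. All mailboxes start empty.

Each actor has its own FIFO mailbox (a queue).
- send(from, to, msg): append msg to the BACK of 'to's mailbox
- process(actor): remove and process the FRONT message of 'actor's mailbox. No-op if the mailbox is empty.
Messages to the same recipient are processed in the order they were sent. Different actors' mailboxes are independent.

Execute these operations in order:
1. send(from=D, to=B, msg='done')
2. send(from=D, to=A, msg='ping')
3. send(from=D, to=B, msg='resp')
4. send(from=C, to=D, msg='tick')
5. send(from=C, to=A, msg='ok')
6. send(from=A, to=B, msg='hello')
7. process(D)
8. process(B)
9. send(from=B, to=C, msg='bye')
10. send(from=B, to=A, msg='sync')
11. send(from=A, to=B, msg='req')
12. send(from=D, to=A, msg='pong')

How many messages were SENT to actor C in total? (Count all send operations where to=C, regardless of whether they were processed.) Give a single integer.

Answer: 1

Derivation:
After 1 (send(from=D, to=B, msg='done')): A:[] B:[done] C:[] D:[]
After 2 (send(from=D, to=A, msg='ping')): A:[ping] B:[done] C:[] D:[]
After 3 (send(from=D, to=B, msg='resp')): A:[ping] B:[done,resp] C:[] D:[]
After 4 (send(from=C, to=D, msg='tick')): A:[ping] B:[done,resp] C:[] D:[tick]
After 5 (send(from=C, to=A, msg='ok')): A:[ping,ok] B:[done,resp] C:[] D:[tick]
After 6 (send(from=A, to=B, msg='hello')): A:[ping,ok] B:[done,resp,hello] C:[] D:[tick]
After 7 (process(D)): A:[ping,ok] B:[done,resp,hello] C:[] D:[]
After 8 (process(B)): A:[ping,ok] B:[resp,hello] C:[] D:[]
After 9 (send(from=B, to=C, msg='bye')): A:[ping,ok] B:[resp,hello] C:[bye] D:[]
After 10 (send(from=B, to=A, msg='sync')): A:[ping,ok,sync] B:[resp,hello] C:[bye] D:[]
After 11 (send(from=A, to=B, msg='req')): A:[ping,ok,sync] B:[resp,hello,req] C:[bye] D:[]
After 12 (send(from=D, to=A, msg='pong')): A:[ping,ok,sync,pong] B:[resp,hello,req] C:[bye] D:[]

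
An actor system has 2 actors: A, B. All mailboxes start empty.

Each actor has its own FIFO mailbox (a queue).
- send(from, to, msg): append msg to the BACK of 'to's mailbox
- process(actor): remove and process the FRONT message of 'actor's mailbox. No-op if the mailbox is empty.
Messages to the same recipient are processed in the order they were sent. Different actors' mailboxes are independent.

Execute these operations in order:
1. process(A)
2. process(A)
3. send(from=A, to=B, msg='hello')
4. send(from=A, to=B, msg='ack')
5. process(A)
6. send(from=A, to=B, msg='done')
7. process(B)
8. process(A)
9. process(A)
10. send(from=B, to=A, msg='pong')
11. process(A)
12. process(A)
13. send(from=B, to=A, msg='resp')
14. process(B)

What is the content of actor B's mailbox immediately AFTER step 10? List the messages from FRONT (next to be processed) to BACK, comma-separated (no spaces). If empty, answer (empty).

After 1 (process(A)): A:[] B:[]
After 2 (process(A)): A:[] B:[]
After 3 (send(from=A, to=B, msg='hello')): A:[] B:[hello]
After 4 (send(from=A, to=B, msg='ack')): A:[] B:[hello,ack]
After 5 (process(A)): A:[] B:[hello,ack]
After 6 (send(from=A, to=B, msg='done')): A:[] B:[hello,ack,done]
After 7 (process(B)): A:[] B:[ack,done]
After 8 (process(A)): A:[] B:[ack,done]
After 9 (process(A)): A:[] B:[ack,done]
After 10 (send(from=B, to=A, msg='pong')): A:[pong] B:[ack,done]

ack,done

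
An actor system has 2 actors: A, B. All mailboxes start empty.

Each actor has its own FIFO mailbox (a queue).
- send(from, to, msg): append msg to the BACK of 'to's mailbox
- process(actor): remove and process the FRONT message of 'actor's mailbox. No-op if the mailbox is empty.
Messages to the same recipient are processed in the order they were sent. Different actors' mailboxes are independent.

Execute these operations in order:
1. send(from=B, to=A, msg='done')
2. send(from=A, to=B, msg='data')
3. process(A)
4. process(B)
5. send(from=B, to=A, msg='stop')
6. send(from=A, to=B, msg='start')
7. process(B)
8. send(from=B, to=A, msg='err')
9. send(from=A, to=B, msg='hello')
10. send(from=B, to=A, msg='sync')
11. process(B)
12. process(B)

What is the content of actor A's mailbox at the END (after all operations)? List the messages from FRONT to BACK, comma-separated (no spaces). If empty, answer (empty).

After 1 (send(from=B, to=A, msg='done')): A:[done] B:[]
After 2 (send(from=A, to=B, msg='data')): A:[done] B:[data]
After 3 (process(A)): A:[] B:[data]
After 4 (process(B)): A:[] B:[]
After 5 (send(from=B, to=A, msg='stop')): A:[stop] B:[]
After 6 (send(from=A, to=B, msg='start')): A:[stop] B:[start]
After 7 (process(B)): A:[stop] B:[]
After 8 (send(from=B, to=A, msg='err')): A:[stop,err] B:[]
After 9 (send(from=A, to=B, msg='hello')): A:[stop,err] B:[hello]
After 10 (send(from=B, to=A, msg='sync')): A:[stop,err,sync] B:[hello]
After 11 (process(B)): A:[stop,err,sync] B:[]
After 12 (process(B)): A:[stop,err,sync] B:[]

Answer: stop,err,sync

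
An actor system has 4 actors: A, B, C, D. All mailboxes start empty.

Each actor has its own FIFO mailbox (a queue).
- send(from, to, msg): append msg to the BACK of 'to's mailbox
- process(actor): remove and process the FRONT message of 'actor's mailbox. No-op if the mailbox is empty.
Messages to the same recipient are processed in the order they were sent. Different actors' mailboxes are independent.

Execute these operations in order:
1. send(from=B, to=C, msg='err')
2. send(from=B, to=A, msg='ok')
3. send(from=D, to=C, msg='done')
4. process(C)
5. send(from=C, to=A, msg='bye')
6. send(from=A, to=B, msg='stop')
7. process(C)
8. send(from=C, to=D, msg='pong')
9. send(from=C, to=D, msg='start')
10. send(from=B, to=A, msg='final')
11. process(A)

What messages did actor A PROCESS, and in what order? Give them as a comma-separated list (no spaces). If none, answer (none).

Answer: ok

Derivation:
After 1 (send(from=B, to=C, msg='err')): A:[] B:[] C:[err] D:[]
After 2 (send(from=B, to=A, msg='ok')): A:[ok] B:[] C:[err] D:[]
After 3 (send(from=D, to=C, msg='done')): A:[ok] B:[] C:[err,done] D:[]
After 4 (process(C)): A:[ok] B:[] C:[done] D:[]
After 5 (send(from=C, to=A, msg='bye')): A:[ok,bye] B:[] C:[done] D:[]
After 6 (send(from=A, to=B, msg='stop')): A:[ok,bye] B:[stop] C:[done] D:[]
After 7 (process(C)): A:[ok,bye] B:[stop] C:[] D:[]
After 8 (send(from=C, to=D, msg='pong')): A:[ok,bye] B:[stop] C:[] D:[pong]
After 9 (send(from=C, to=D, msg='start')): A:[ok,bye] B:[stop] C:[] D:[pong,start]
After 10 (send(from=B, to=A, msg='final')): A:[ok,bye,final] B:[stop] C:[] D:[pong,start]
After 11 (process(A)): A:[bye,final] B:[stop] C:[] D:[pong,start]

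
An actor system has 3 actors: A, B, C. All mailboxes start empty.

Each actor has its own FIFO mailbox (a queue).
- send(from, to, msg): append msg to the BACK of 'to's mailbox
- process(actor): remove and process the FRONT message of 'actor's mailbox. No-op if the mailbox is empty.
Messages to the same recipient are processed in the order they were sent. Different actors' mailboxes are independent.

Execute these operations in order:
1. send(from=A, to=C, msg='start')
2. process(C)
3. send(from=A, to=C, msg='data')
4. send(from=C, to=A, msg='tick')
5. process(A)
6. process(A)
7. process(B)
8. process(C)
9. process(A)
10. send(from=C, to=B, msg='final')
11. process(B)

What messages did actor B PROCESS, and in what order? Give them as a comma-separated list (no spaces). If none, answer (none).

Answer: final

Derivation:
After 1 (send(from=A, to=C, msg='start')): A:[] B:[] C:[start]
After 2 (process(C)): A:[] B:[] C:[]
After 3 (send(from=A, to=C, msg='data')): A:[] B:[] C:[data]
After 4 (send(from=C, to=A, msg='tick')): A:[tick] B:[] C:[data]
After 5 (process(A)): A:[] B:[] C:[data]
After 6 (process(A)): A:[] B:[] C:[data]
After 7 (process(B)): A:[] B:[] C:[data]
After 8 (process(C)): A:[] B:[] C:[]
After 9 (process(A)): A:[] B:[] C:[]
After 10 (send(from=C, to=B, msg='final')): A:[] B:[final] C:[]
After 11 (process(B)): A:[] B:[] C:[]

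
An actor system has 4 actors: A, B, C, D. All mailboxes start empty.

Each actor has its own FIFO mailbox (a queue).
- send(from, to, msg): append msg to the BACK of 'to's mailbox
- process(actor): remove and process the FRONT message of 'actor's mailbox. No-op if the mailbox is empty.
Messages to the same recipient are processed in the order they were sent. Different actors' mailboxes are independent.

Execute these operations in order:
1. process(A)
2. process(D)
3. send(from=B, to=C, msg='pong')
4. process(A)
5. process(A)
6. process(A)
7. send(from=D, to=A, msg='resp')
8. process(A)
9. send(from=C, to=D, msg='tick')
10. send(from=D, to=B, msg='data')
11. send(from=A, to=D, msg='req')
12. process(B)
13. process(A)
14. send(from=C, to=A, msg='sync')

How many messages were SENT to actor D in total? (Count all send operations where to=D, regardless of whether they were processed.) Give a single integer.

After 1 (process(A)): A:[] B:[] C:[] D:[]
After 2 (process(D)): A:[] B:[] C:[] D:[]
After 3 (send(from=B, to=C, msg='pong')): A:[] B:[] C:[pong] D:[]
After 4 (process(A)): A:[] B:[] C:[pong] D:[]
After 5 (process(A)): A:[] B:[] C:[pong] D:[]
After 6 (process(A)): A:[] B:[] C:[pong] D:[]
After 7 (send(from=D, to=A, msg='resp')): A:[resp] B:[] C:[pong] D:[]
After 8 (process(A)): A:[] B:[] C:[pong] D:[]
After 9 (send(from=C, to=D, msg='tick')): A:[] B:[] C:[pong] D:[tick]
After 10 (send(from=D, to=B, msg='data')): A:[] B:[data] C:[pong] D:[tick]
After 11 (send(from=A, to=D, msg='req')): A:[] B:[data] C:[pong] D:[tick,req]
After 12 (process(B)): A:[] B:[] C:[pong] D:[tick,req]
After 13 (process(A)): A:[] B:[] C:[pong] D:[tick,req]
After 14 (send(from=C, to=A, msg='sync')): A:[sync] B:[] C:[pong] D:[tick,req]

Answer: 2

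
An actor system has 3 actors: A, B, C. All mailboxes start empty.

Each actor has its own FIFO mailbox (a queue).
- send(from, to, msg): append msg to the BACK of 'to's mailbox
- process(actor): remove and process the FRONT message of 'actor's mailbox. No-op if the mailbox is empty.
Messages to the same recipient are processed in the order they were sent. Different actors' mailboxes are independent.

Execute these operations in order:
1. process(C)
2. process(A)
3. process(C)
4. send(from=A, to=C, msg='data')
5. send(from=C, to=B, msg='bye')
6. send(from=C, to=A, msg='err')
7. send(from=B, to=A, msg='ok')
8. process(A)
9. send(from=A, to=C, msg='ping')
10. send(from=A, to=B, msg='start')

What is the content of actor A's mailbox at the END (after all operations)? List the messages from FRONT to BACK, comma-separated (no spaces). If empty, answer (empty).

After 1 (process(C)): A:[] B:[] C:[]
After 2 (process(A)): A:[] B:[] C:[]
After 3 (process(C)): A:[] B:[] C:[]
After 4 (send(from=A, to=C, msg='data')): A:[] B:[] C:[data]
After 5 (send(from=C, to=B, msg='bye')): A:[] B:[bye] C:[data]
After 6 (send(from=C, to=A, msg='err')): A:[err] B:[bye] C:[data]
After 7 (send(from=B, to=A, msg='ok')): A:[err,ok] B:[bye] C:[data]
After 8 (process(A)): A:[ok] B:[bye] C:[data]
After 9 (send(from=A, to=C, msg='ping')): A:[ok] B:[bye] C:[data,ping]
After 10 (send(from=A, to=B, msg='start')): A:[ok] B:[bye,start] C:[data,ping]

Answer: ok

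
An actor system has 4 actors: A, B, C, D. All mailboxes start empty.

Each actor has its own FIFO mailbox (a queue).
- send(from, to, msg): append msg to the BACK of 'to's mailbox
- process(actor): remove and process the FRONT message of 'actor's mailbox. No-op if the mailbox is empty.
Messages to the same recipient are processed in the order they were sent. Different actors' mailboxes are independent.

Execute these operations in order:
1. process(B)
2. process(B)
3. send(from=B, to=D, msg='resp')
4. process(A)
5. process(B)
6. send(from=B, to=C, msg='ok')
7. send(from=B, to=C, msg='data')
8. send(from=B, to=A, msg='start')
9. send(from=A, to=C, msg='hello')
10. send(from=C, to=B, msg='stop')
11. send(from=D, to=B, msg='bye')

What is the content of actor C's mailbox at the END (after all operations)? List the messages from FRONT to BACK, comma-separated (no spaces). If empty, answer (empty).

After 1 (process(B)): A:[] B:[] C:[] D:[]
After 2 (process(B)): A:[] B:[] C:[] D:[]
After 3 (send(from=B, to=D, msg='resp')): A:[] B:[] C:[] D:[resp]
After 4 (process(A)): A:[] B:[] C:[] D:[resp]
After 5 (process(B)): A:[] B:[] C:[] D:[resp]
After 6 (send(from=B, to=C, msg='ok')): A:[] B:[] C:[ok] D:[resp]
After 7 (send(from=B, to=C, msg='data')): A:[] B:[] C:[ok,data] D:[resp]
After 8 (send(from=B, to=A, msg='start')): A:[start] B:[] C:[ok,data] D:[resp]
After 9 (send(from=A, to=C, msg='hello')): A:[start] B:[] C:[ok,data,hello] D:[resp]
After 10 (send(from=C, to=B, msg='stop')): A:[start] B:[stop] C:[ok,data,hello] D:[resp]
After 11 (send(from=D, to=B, msg='bye')): A:[start] B:[stop,bye] C:[ok,data,hello] D:[resp]

Answer: ok,data,hello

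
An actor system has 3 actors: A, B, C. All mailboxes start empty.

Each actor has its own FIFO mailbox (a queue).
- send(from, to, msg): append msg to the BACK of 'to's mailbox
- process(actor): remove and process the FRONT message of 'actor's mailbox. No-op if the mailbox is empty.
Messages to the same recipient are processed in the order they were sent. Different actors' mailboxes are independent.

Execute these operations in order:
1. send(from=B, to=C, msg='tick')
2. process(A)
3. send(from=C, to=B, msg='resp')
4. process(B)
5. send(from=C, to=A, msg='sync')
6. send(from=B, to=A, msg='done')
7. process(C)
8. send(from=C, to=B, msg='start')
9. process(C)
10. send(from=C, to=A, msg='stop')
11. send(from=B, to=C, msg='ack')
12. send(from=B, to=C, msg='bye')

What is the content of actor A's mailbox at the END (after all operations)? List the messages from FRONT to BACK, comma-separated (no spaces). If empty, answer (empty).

Answer: sync,done,stop

Derivation:
After 1 (send(from=B, to=C, msg='tick')): A:[] B:[] C:[tick]
After 2 (process(A)): A:[] B:[] C:[tick]
After 3 (send(from=C, to=B, msg='resp')): A:[] B:[resp] C:[tick]
After 4 (process(B)): A:[] B:[] C:[tick]
After 5 (send(from=C, to=A, msg='sync')): A:[sync] B:[] C:[tick]
After 6 (send(from=B, to=A, msg='done')): A:[sync,done] B:[] C:[tick]
After 7 (process(C)): A:[sync,done] B:[] C:[]
After 8 (send(from=C, to=B, msg='start')): A:[sync,done] B:[start] C:[]
After 9 (process(C)): A:[sync,done] B:[start] C:[]
After 10 (send(from=C, to=A, msg='stop')): A:[sync,done,stop] B:[start] C:[]
After 11 (send(from=B, to=C, msg='ack')): A:[sync,done,stop] B:[start] C:[ack]
After 12 (send(from=B, to=C, msg='bye')): A:[sync,done,stop] B:[start] C:[ack,bye]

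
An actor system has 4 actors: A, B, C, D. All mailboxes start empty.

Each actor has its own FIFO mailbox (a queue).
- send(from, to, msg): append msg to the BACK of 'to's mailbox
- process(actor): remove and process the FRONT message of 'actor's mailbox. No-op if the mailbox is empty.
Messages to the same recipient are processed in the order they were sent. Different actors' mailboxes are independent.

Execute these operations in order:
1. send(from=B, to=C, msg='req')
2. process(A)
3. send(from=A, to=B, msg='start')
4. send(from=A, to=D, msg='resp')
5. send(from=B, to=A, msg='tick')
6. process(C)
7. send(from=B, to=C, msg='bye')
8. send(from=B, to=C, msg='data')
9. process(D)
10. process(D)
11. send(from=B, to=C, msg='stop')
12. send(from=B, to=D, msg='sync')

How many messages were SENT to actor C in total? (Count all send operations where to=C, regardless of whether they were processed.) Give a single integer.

After 1 (send(from=B, to=C, msg='req')): A:[] B:[] C:[req] D:[]
After 2 (process(A)): A:[] B:[] C:[req] D:[]
After 3 (send(from=A, to=B, msg='start')): A:[] B:[start] C:[req] D:[]
After 4 (send(from=A, to=D, msg='resp')): A:[] B:[start] C:[req] D:[resp]
After 5 (send(from=B, to=A, msg='tick')): A:[tick] B:[start] C:[req] D:[resp]
After 6 (process(C)): A:[tick] B:[start] C:[] D:[resp]
After 7 (send(from=B, to=C, msg='bye')): A:[tick] B:[start] C:[bye] D:[resp]
After 8 (send(from=B, to=C, msg='data')): A:[tick] B:[start] C:[bye,data] D:[resp]
After 9 (process(D)): A:[tick] B:[start] C:[bye,data] D:[]
After 10 (process(D)): A:[tick] B:[start] C:[bye,data] D:[]
After 11 (send(from=B, to=C, msg='stop')): A:[tick] B:[start] C:[bye,data,stop] D:[]
After 12 (send(from=B, to=D, msg='sync')): A:[tick] B:[start] C:[bye,data,stop] D:[sync]

Answer: 4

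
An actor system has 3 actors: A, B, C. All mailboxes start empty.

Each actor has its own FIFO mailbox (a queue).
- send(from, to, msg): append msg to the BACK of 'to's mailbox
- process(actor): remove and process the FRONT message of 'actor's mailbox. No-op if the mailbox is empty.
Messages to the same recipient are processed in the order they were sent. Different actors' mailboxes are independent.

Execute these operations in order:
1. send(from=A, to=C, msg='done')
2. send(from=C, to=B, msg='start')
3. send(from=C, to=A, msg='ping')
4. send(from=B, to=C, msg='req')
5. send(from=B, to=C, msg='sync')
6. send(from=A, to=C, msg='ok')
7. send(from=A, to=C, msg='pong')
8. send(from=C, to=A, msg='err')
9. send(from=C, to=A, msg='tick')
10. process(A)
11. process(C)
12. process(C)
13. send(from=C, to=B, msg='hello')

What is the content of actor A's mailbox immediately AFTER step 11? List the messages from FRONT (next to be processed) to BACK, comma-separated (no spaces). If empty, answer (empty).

After 1 (send(from=A, to=C, msg='done')): A:[] B:[] C:[done]
After 2 (send(from=C, to=B, msg='start')): A:[] B:[start] C:[done]
After 3 (send(from=C, to=A, msg='ping')): A:[ping] B:[start] C:[done]
After 4 (send(from=B, to=C, msg='req')): A:[ping] B:[start] C:[done,req]
After 5 (send(from=B, to=C, msg='sync')): A:[ping] B:[start] C:[done,req,sync]
After 6 (send(from=A, to=C, msg='ok')): A:[ping] B:[start] C:[done,req,sync,ok]
After 7 (send(from=A, to=C, msg='pong')): A:[ping] B:[start] C:[done,req,sync,ok,pong]
After 8 (send(from=C, to=A, msg='err')): A:[ping,err] B:[start] C:[done,req,sync,ok,pong]
After 9 (send(from=C, to=A, msg='tick')): A:[ping,err,tick] B:[start] C:[done,req,sync,ok,pong]
After 10 (process(A)): A:[err,tick] B:[start] C:[done,req,sync,ok,pong]
After 11 (process(C)): A:[err,tick] B:[start] C:[req,sync,ok,pong]

err,tick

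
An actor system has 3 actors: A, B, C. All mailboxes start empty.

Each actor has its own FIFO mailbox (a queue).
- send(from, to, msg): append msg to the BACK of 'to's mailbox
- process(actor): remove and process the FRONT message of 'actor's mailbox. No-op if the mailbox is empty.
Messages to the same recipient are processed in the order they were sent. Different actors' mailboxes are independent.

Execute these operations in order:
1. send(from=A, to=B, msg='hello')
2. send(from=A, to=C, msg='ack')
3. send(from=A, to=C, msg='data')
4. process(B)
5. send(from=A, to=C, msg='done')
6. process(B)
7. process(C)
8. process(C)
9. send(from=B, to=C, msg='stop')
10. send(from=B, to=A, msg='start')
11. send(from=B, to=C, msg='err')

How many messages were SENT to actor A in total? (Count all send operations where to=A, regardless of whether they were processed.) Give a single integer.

Answer: 1

Derivation:
After 1 (send(from=A, to=B, msg='hello')): A:[] B:[hello] C:[]
After 2 (send(from=A, to=C, msg='ack')): A:[] B:[hello] C:[ack]
After 3 (send(from=A, to=C, msg='data')): A:[] B:[hello] C:[ack,data]
After 4 (process(B)): A:[] B:[] C:[ack,data]
After 5 (send(from=A, to=C, msg='done')): A:[] B:[] C:[ack,data,done]
After 6 (process(B)): A:[] B:[] C:[ack,data,done]
After 7 (process(C)): A:[] B:[] C:[data,done]
After 8 (process(C)): A:[] B:[] C:[done]
After 9 (send(from=B, to=C, msg='stop')): A:[] B:[] C:[done,stop]
After 10 (send(from=B, to=A, msg='start')): A:[start] B:[] C:[done,stop]
After 11 (send(from=B, to=C, msg='err')): A:[start] B:[] C:[done,stop,err]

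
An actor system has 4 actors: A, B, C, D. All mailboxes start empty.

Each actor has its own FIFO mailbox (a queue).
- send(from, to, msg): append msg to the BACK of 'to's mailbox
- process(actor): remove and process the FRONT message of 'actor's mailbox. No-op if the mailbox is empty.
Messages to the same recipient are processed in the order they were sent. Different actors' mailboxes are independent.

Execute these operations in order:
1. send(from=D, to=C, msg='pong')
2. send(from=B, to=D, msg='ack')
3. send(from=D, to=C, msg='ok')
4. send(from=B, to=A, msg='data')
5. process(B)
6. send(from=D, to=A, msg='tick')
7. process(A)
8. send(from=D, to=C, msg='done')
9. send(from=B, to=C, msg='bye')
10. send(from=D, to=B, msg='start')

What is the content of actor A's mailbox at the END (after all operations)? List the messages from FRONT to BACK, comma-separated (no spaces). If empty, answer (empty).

After 1 (send(from=D, to=C, msg='pong')): A:[] B:[] C:[pong] D:[]
After 2 (send(from=B, to=D, msg='ack')): A:[] B:[] C:[pong] D:[ack]
After 3 (send(from=D, to=C, msg='ok')): A:[] B:[] C:[pong,ok] D:[ack]
After 4 (send(from=B, to=A, msg='data')): A:[data] B:[] C:[pong,ok] D:[ack]
After 5 (process(B)): A:[data] B:[] C:[pong,ok] D:[ack]
After 6 (send(from=D, to=A, msg='tick')): A:[data,tick] B:[] C:[pong,ok] D:[ack]
After 7 (process(A)): A:[tick] B:[] C:[pong,ok] D:[ack]
After 8 (send(from=D, to=C, msg='done')): A:[tick] B:[] C:[pong,ok,done] D:[ack]
After 9 (send(from=B, to=C, msg='bye')): A:[tick] B:[] C:[pong,ok,done,bye] D:[ack]
After 10 (send(from=D, to=B, msg='start')): A:[tick] B:[start] C:[pong,ok,done,bye] D:[ack]

Answer: tick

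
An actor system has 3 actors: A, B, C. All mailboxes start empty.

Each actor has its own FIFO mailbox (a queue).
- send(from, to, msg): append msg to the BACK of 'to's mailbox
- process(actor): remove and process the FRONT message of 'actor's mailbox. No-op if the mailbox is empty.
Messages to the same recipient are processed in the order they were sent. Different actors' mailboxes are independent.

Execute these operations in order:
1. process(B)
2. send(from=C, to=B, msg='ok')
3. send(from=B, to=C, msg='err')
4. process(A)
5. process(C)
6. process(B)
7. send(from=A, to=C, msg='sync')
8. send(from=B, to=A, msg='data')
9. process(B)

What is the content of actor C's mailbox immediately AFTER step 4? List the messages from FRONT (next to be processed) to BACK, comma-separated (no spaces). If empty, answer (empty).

After 1 (process(B)): A:[] B:[] C:[]
After 2 (send(from=C, to=B, msg='ok')): A:[] B:[ok] C:[]
After 3 (send(from=B, to=C, msg='err')): A:[] B:[ok] C:[err]
After 4 (process(A)): A:[] B:[ok] C:[err]

err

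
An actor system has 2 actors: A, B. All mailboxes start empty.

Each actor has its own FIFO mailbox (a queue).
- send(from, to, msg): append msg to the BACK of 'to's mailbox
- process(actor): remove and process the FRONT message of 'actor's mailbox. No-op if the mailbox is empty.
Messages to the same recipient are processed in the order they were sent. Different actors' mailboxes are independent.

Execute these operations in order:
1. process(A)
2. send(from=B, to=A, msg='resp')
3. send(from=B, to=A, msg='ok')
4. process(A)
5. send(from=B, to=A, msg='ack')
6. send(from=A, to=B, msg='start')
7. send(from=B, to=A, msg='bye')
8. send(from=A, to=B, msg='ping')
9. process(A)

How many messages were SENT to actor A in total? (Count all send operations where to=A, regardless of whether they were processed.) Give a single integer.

Answer: 4

Derivation:
After 1 (process(A)): A:[] B:[]
After 2 (send(from=B, to=A, msg='resp')): A:[resp] B:[]
After 3 (send(from=B, to=A, msg='ok')): A:[resp,ok] B:[]
After 4 (process(A)): A:[ok] B:[]
After 5 (send(from=B, to=A, msg='ack')): A:[ok,ack] B:[]
After 6 (send(from=A, to=B, msg='start')): A:[ok,ack] B:[start]
After 7 (send(from=B, to=A, msg='bye')): A:[ok,ack,bye] B:[start]
After 8 (send(from=A, to=B, msg='ping')): A:[ok,ack,bye] B:[start,ping]
After 9 (process(A)): A:[ack,bye] B:[start,ping]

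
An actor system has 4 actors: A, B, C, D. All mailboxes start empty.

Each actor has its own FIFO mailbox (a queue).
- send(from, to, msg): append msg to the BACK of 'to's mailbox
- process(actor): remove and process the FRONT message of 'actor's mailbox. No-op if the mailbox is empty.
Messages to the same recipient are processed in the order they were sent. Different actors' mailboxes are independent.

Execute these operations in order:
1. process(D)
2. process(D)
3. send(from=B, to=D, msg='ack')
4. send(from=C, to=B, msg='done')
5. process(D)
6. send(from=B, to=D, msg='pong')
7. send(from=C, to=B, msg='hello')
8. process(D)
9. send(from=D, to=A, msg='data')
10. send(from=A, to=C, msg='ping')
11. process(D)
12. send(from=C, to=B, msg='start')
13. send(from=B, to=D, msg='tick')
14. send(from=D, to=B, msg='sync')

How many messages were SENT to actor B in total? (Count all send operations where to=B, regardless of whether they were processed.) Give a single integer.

After 1 (process(D)): A:[] B:[] C:[] D:[]
After 2 (process(D)): A:[] B:[] C:[] D:[]
After 3 (send(from=B, to=D, msg='ack')): A:[] B:[] C:[] D:[ack]
After 4 (send(from=C, to=B, msg='done')): A:[] B:[done] C:[] D:[ack]
After 5 (process(D)): A:[] B:[done] C:[] D:[]
After 6 (send(from=B, to=D, msg='pong')): A:[] B:[done] C:[] D:[pong]
After 7 (send(from=C, to=B, msg='hello')): A:[] B:[done,hello] C:[] D:[pong]
After 8 (process(D)): A:[] B:[done,hello] C:[] D:[]
After 9 (send(from=D, to=A, msg='data')): A:[data] B:[done,hello] C:[] D:[]
After 10 (send(from=A, to=C, msg='ping')): A:[data] B:[done,hello] C:[ping] D:[]
After 11 (process(D)): A:[data] B:[done,hello] C:[ping] D:[]
After 12 (send(from=C, to=B, msg='start')): A:[data] B:[done,hello,start] C:[ping] D:[]
After 13 (send(from=B, to=D, msg='tick')): A:[data] B:[done,hello,start] C:[ping] D:[tick]
After 14 (send(from=D, to=B, msg='sync')): A:[data] B:[done,hello,start,sync] C:[ping] D:[tick]

Answer: 4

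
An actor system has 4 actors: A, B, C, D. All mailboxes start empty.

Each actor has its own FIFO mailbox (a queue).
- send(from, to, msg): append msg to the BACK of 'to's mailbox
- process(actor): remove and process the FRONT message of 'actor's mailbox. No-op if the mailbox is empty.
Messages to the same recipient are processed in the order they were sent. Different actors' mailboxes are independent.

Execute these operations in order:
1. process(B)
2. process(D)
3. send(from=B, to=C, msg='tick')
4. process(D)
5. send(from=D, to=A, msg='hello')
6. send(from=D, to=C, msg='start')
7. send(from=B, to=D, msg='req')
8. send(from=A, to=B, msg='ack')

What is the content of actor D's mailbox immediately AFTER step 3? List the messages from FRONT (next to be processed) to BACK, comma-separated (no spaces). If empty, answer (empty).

After 1 (process(B)): A:[] B:[] C:[] D:[]
After 2 (process(D)): A:[] B:[] C:[] D:[]
After 3 (send(from=B, to=C, msg='tick')): A:[] B:[] C:[tick] D:[]

(empty)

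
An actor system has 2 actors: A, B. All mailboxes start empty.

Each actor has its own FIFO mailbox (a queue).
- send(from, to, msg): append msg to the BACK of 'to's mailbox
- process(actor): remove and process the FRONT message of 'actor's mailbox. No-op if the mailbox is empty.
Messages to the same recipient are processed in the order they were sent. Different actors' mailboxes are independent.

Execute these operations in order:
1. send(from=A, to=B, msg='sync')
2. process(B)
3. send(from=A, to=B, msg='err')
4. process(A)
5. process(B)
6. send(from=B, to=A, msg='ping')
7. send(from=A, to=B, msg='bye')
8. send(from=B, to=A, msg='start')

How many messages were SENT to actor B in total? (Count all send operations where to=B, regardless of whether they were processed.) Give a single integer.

After 1 (send(from=A, to=B, msg='sync')): A:[] B:[sync]
After 2 (process(B)): A:[] B:[]
After 3 (send(from=A, to=B, msg='err')): A:[] B:[err]
After 4 (process(A)): A:[] B:[err]
After 5 (process(B)): A:[] B:[]
After 6 (send(from=B, to=A, msg='ping')): A:[ping] B:[]
After 7 (send(from=A, to=B, msg='bye')): A:[ping] B:[bye]
After 8 (send(from=B, to=A, msg='start')): A:[ping,start] B:[bye]

Answer: 3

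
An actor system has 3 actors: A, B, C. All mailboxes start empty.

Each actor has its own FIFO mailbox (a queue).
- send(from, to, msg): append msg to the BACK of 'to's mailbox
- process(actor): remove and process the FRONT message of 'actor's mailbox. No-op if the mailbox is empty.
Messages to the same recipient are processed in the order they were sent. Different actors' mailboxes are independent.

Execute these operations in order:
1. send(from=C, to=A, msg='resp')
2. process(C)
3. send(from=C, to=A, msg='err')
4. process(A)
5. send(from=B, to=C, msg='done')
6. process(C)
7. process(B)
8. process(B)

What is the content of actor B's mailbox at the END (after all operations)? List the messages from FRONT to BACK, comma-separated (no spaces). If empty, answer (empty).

After 1 (send(from=C, to=A, msg='resp')): A:[resp] B:[] C:[]
After 2 (process(C)): A:[resp] B:[] C:[]
After 3 (send(from=C, to=A, msg='err')): A:[resp,err] B:[] C:[]
After 4 (process(A)): A:[err] B:[] C:[]
After 5 (send(from=B, to=C, msg='done')): A:[err] B:[] C:[done]
After 6 (process(C)): A:[err] B:[] C:[]
After 7 (process(B)): A:[err] B:[] C:[]
After 8 (process(B)): A:[err] B:[] C:[]

Answer: (empty)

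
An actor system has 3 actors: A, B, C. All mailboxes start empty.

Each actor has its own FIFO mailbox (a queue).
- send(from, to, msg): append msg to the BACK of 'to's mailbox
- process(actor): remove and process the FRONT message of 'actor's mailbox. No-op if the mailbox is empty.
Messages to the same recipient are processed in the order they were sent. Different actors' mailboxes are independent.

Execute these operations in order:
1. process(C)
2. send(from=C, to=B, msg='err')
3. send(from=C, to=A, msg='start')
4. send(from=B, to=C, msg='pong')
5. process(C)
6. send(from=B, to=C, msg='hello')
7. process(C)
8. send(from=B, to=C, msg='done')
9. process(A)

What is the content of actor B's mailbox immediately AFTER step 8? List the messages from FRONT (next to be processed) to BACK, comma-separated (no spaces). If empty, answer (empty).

After 1 (process(C)): A:[] B:[] C:[]
After 2 (send(from=C, to=B, msg='err')): A:[] B:[err] C:[]
After 3 (send(from=C, to=A, msg='start')): A:[start] B:[err] C:[]
After 4 (send(from=B, to=C, msg='pong')): A:[start] B:[err] C:[pong]
After 5 (process(C)): A:[start] B:[err] C:[]
After 6 (send(from=B, to=C, msg='hello')): A:[start] B:[err] C:[hello]
After 7 (process(C)): A:[start] B:[err] C:[]
After 8 (send(from=B, to=C, msg='done')): A:[start] B:[err] C:[done]

err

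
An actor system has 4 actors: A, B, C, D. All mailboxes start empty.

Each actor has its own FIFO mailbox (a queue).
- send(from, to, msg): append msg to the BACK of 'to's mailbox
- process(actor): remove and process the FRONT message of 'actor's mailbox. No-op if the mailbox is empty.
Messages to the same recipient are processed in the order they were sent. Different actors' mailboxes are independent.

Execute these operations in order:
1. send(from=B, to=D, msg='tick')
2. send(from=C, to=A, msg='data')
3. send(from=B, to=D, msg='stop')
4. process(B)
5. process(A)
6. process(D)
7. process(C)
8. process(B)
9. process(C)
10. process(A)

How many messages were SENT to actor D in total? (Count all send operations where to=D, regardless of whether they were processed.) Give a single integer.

Answer: 2

Derivation:
After 1 (send(from=B, to=D, msg='tick')): A:[] B:[] C:[] D:[tick]
After 2 (send(from=C, to=A, msg='data')): A:[data] B:[] C:[] D:[tick]
After 3 (send(from=B, to=D, msg='stop')): A:[data] B:[] C:[] D:[tick,stop]
After 4 (process(B)): A:[data] B:[] C:[] D:[tick,stop]
After 5 (process(A)): A:[] B:[] C:[] D:[tick,stop]
After 6 (process(D)): A:[] B:[] C:[] D:[stop]
After 7 (process(C)): A:[] B:[] C:[] D:[stop]
After 8 (process(B)): A:[] B:[] C:[] D:[stop]
After 9 (process(C)): A:[] B:[] C:[] D:[stop]
After 10 (process(A)): A:[] B:[] C:[] D:[stop]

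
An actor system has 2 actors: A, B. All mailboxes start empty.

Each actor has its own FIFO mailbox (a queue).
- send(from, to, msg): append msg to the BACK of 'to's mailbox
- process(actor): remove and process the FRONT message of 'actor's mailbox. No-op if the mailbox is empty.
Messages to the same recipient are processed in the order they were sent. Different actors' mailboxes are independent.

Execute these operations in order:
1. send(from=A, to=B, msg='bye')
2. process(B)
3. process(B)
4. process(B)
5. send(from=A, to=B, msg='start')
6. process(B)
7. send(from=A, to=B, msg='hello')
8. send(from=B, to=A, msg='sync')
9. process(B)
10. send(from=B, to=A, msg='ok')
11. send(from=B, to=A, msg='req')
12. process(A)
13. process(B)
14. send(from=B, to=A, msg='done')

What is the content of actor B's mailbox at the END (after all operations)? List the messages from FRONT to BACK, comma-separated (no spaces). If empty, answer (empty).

Answer: (empty)

Derivation:
After 1 (send(from=A, to=B, msg='bye')): A:[] B:[bye]
After 2 (process(B)): A:[] B:[]
After 3 (process(B)): A:[] B:[]
After 4 (process(B)): A:[] B:[]
After 5 (send(from=A, to=B, msg='start')): A:[] B:[start]
After 6 (process(B)): A:[] B:[]
After 7 (send(from=A, to=B, msg='hello')): A:[] B:[hello]
After 8 (send(from=B, to=A, msg='sync')): A:[sync] B:[hello]
After 9 (process(B)): A:[sync] B:[]
After 10 (send(from=B, to=A, msg='ok')): A:[sync,ok] B:[]
After 11 (send(from=B, to=A, msg='req')): A:[sync,ok,req] B:[]
After 12 (process(A)): A:[ok,req] B:[]
After 13 (process(B)): A:[ok,req] B:[]
After 14 (send(from=B, to=A, msg='done')): A:[ok,req,done] B:[]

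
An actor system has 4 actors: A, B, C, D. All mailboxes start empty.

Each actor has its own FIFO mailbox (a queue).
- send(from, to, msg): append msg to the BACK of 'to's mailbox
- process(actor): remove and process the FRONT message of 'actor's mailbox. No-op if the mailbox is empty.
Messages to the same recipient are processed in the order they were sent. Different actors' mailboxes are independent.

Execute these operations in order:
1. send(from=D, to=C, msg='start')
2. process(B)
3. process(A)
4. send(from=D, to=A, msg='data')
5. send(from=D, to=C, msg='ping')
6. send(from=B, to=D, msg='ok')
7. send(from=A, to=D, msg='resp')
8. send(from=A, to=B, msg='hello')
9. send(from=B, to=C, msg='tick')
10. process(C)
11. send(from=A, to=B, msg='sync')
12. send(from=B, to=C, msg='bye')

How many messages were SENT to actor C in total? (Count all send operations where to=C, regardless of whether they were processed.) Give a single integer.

After 1 (send(from=D, to=C, msg='start')): A:[] B:[] C:[start] D:[]
After 2 (process(B)): A:[] B:[] C:[start] D:[]
After 3 (process(A)): A:[] B:[] C:[start] D:[]
After 4 (send(from=D, to=A, msg='data')): A:[data] B:[] C:[start] D:[]
After 5 (send(from=D, to=C, msg='ping')): A:[data] B:[] C:[start,ping] D:[]
After 6 (send(from=B, to=D, msg='ok')): A:[data] B:[] C:[start,ping] D:[ok]
After 7 (send(from=A, to=D, msg='resp')): A:[data] B:[] C:[start,ping] D:[ok,resp]
After 8 (send(from=A, to=B, msg='hello')): A:[data] B:[hello] C:[start,ping] D:[ok,resp]
After 9 (send(from=B, to=C, msg='tick')): A:[data] B:[hello] C:[start,ping,tick] D:[ok,resp]
After 10 (process(C)): A:[data] B:[hello] C:[ping,tick] D:[ok,resp]
After 11 (send(from=A, to=B, msg='sync')): A:[data] B:[hello,sync] C:[ping,tick] D:[ok,resp]
After 12 (send(from=B, to=C, msg='bye')): A:[data] B:[hello,sync] C:[ping,tick,bye] D:[ok,resp]

Answer: 4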